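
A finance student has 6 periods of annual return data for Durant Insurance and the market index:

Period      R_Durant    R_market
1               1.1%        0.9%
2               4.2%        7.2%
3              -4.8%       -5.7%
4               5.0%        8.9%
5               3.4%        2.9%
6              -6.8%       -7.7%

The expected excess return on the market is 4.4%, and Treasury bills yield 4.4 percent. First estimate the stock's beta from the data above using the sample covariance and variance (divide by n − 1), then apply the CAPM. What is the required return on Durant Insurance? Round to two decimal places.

Mean R_i = (1.1 + 4.2 − 4.8 + 5.0 + 3.4 − 6.8) / 6 = 0.3500%
Mean R_m = (0.9 + 7.2 − 5.7 + 8.9 + 2.9 − 7.7) / 6 = 1.0833%
Σ(R_i − R̄_i)(R_m − R̄_m) = 163.0350  ⇒  Cov = 163.0350 / 5 = 32.6070
Σ(R_m − R̄_m)² = 225.0083  ⇒  Var(R_m) = 225.0083 / 5 = 45.0017
β = Cov / Var(R_m) = 32.6070 / 45.0017 = 0.7246
E(R) = R_f + β × MRP = 4.4% + 0.7246 × 4.4% = 7.59%

7.59%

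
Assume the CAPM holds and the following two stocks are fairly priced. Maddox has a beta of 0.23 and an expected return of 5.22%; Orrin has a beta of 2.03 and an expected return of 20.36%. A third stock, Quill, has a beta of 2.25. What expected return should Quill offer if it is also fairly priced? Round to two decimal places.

22.21%

MRP (SML slope) = (20.36% − 5.22%) / (2.03 − 0.23) = 15.14% / 1.80 = 8.4111%
R_f (intercept) = 5.22% − 0.23 × 8.4111% = 3.2854%
E(R_Quill) = R_f + β × MRP = 3.2854% + 2.25 × 8.4111% = 22.21%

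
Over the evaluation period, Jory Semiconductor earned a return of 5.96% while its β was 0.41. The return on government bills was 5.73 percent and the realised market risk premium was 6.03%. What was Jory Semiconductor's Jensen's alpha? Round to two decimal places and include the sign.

-2.24%

CAPM benchmark = R_f + β(R_m − R_f) = 5.73% + 0.41 × 6.03% = 8.2023%
α = actual − benchmark = 5.96% − 8.2023% = -2.24%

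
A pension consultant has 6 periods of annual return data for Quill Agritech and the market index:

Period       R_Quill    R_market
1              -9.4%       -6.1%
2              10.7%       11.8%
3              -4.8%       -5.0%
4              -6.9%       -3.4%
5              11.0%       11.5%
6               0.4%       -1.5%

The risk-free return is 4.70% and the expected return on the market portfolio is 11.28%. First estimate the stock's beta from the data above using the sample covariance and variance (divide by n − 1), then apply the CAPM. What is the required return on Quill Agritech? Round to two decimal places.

Mean R_i = (-9.4 + 10.7 − 4.8 − 6.9 + 11.0 + 0.4) / 6 = 0.1667%
Mean R_m = (-6.1 + 11.8 − 5.0 − 3.4 + 11.5 − 1.5) / 6 = 1.2167%
Σ(R_i − R̄_i)(R_m − R̄_m) = 355.7433  ⇒  Cov = 355.7433 / 5 = 71.1487
Σ(R_m − R̄_m)² = 338.6283  ⇒  Var(R_m) = 338.6283 / 5 = 67.7257
β = Cov / Var(R_m) = 71.1487 / 67.7257 = 1.0505
MRP = 11.28% − 4.70% = 6.58%
E(R) = R_f + β × MRP = 4.70% + 1.0505 × 6.58% = 11.61%

11.61%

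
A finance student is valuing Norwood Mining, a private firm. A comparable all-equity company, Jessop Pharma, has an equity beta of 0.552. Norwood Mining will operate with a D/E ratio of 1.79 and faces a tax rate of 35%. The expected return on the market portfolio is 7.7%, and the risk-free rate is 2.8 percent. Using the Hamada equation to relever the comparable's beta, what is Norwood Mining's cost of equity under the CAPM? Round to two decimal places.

8.65%

β_L = β_U × [1 + (1 − t)(D/E)] = 0.552 × [1 + (1 − 0.35) × 1.79]
    = 0.552 × [1 + 0.65 × 1.79] = 0.552 × 2.1635 = 1.1943
MRP = 7.7% − 2.8% = 4.90%
E(R) = R_f + β_L × MRP = 2.8% + 1.1943 × 4.9% = 8.65%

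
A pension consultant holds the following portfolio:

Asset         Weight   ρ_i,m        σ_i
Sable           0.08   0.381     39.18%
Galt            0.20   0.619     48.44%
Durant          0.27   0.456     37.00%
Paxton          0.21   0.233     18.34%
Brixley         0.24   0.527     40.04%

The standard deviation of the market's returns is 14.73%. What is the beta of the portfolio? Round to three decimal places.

1.202

β_Sable = 0.381 × 39.18% / 14.73% = 1.0134
β_Galt = 0.619 × 48.44% / 14.73% = 2.0356
β_Durant = 0.456 × 37.00% / 14.73% = 1.1454
β_Paxton = 0.233 × 18.34% / 14.73% = 0.2901
β_Brixley = 0.527 × 40.04% / 14.73% = 1.4325
β_P = Σ w_i β_i = 0.08×1.0134 + 0.20×2.0356 + 0.27×1.1454 + 0.21×0.2901 + 0.24×1.4325 = 1.2022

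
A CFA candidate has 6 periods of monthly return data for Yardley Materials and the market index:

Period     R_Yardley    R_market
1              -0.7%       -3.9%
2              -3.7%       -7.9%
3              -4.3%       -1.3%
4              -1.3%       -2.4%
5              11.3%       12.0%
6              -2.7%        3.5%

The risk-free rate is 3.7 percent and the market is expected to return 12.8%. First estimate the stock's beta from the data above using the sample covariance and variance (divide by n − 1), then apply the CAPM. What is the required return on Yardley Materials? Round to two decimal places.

9.99%

Mean R_i = (-0.7 − 3.7 − 4.3 − 1.3 + 11.3 − 2.7) / 6 = -0.2333%
Mean R_m = (-3.9 − 7.9 − 1.3 − 2.4 + 12.0 + 3.5) / 6 = 0.0000%
Σ(R_i − R̄_i)(R_m − R̄_m) = 166.8200  ⇒  Cov = 166.8200 / 5 = 33.3640
Σ(R_m − R̄_m)² = 241.3200  ⇒  Var(R_m) = 241.3200 / 5 = 48.2640
β = Cov / Var(R_m) = 33.3640 / 48.2640 = 0.6913
MRP = 12.8% − 3.7% = 9.10%
E(R) = R_f + β × MRP = 3.7% + 0.6913 × 9.1% = 9.99%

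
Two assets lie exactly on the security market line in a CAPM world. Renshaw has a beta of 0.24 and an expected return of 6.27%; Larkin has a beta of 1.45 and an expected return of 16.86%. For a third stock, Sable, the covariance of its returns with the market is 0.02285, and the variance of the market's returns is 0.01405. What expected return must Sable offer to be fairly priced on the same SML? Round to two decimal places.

18.40%

MRP = (16.86% − 6.27%) / (1.45 − 0.24) = 8.7521%
R_f = 6.27% − 0.24 × 8.7521% = 4.1695%
β_Sable = Cov / Var(R_m) = 0.02285 / 0.01405 = 1.6263
E(R_Sable) = R_f + β × MRP = 4.1695% + 1.6263 × 8.7521% = 18.40%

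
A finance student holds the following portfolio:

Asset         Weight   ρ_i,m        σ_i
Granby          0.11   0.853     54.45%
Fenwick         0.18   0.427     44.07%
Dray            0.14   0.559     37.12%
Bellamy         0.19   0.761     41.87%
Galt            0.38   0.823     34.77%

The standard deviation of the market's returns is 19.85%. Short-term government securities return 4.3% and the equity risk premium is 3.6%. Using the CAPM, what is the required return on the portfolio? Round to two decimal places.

9.44%

β_Granby = 0.853 × 54.45% / 19.85% = 2.3398
β_Fenwick = 0.427 × 44.07% / 19.85% = 0.9480
β_Dray = 0.559 × 37.12% / 19.85% = 1.0453
β_Bellamy = 0.761 × 41.87% / 19.85% = 1.6052
β_Galt = 0.823 × 34.77% / 19.85% = 1.4416
β_P = Σ w_i β_i = 0.11×2.3398 + 0.18×0.9480 + 0.14×1.0453 + 0.19×1.6052 + 0.38×1.4416 = 1.4272
E(R_P) = R_f + β_P × MRP = 4.3% + 1.4272 × 3.6% = 9.44%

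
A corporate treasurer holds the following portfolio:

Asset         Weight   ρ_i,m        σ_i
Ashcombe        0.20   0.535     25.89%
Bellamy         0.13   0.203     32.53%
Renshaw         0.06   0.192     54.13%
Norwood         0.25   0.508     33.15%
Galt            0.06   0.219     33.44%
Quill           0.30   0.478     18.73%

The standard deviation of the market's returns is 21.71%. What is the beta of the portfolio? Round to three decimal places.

0.534

β_Ashcombe = 0.535 × 25.89% / 21.71% = 0.6380
β_Bellamy = 0.203 × 32.53% / 21.71% = 0.3042
β_Renshaw = 0.192 × 54.13% / 21.71% = 0.4787
β_Norwood = 0.508 × 33.15% / 21.71% = 0.7757
β_Galt = 0.219 × 33.44% / 21.71% = 0.3373
β_Quill = 0.478 × 18.73% / 21.71% = 0.4124
β_P = Σ w_i β_i = 0.20×0.6380 + 0.13×0.3042 + 0.06×0.4787 + 0.25×0.7757 + 0.06×0.3373 + 0.30×0.4124 = 0.5338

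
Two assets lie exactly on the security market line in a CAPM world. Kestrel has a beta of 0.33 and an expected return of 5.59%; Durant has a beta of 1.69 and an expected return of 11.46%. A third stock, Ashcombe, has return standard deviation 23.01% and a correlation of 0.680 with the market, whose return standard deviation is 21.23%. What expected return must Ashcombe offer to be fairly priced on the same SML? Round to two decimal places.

7.35%

MRP = (11.46% − 5.59%) / (1.69 − 0.33) = 4.3162%
R_f = 5.59% − 0.33 × 4.3162% = 4.1657%
β_Ashcombe = ρ·σ_i/σ_m = 0.680 × 23.01 / 21.23 = 0.7370
E(R_Ashcombe) = R_f + β × MRP = 4.1657% + 0.7370 × 4.3162% = 7.35%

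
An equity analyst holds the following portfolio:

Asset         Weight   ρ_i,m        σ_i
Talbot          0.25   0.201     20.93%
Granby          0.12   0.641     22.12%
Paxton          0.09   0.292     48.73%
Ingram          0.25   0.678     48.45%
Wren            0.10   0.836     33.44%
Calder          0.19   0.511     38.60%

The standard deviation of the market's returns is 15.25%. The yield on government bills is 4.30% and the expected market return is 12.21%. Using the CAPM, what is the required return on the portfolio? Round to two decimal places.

14.05%

β_Talbot = 0.201 × 20.93% / 15.25% = 0.2759
β_Granby = 0.641 × 22.12% / 15.25% = 0.9298
β_Paxton = 0.292 × 48.73% / 15.25% = 0.9331
β_Ingram = 0.678 × 48.45% / 15.25% = 2.1540
β_Wren = 0.836 × 33.44% / 15.25% = 1.8332
β_Calder = 0.511 × 38.60% / 15.25% = 1.2934
β_P = Σ w_i β_i = 0.25×0.2759 + 0.12×0.9298 + 0.09×0.9331 + 0.25×2.1540 + 0.10×1.8332 + 0.19×1.2934 = 1.2321
MRP = 12.21% − 4.30% = 7.91%
E(R_P) = R_f + β_P × MRP = 4.30% + 1.2321 × 7.91% = 14.05%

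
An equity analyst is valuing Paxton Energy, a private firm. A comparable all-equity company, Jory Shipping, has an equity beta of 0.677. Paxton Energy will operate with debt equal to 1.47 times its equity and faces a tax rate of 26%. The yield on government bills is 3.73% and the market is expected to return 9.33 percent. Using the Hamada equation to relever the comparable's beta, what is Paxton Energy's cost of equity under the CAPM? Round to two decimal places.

β_L = β_U × [1 + (1 − t)(D/E)] = 0.677 × [1 + (1 − 0.26) × 1.47]
    = 0.677 × [1 + 0.74 × 1.47] = 0.677 × 2.0878 = 1.4134
MRP = 9.33% − 3.73% = 5.60%
E(R) = R_f + β_L × MRP = 3.73% + 1.4134 × 5.60% = 11.65%

11.65%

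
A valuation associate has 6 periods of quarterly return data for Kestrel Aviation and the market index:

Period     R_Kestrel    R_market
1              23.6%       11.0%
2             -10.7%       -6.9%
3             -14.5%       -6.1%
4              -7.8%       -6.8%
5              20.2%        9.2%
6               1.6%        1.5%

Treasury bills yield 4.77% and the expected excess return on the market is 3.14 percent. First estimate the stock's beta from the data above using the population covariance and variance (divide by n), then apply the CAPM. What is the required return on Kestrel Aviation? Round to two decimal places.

10.89%

Mean R_i = (23.6 − 10.7 − 14.5 − 7.8 + 20.2 + 1.6) / 6 = 2.0667%
Mean R_m = (11.0 − 6.9 − 6.1 − 6.8 + 9.2 + 1.5) / 6 = 0.3167%
Σ(R_i − R̄_i)(R_m − R̄_m) = 659.2333  ⇒  Cov = 659.2333 / 6 = 109.8722
Σ(R_m − R̄_m)² = 338.3483  ⇒  Var(R_m) = 338.3483 / 6 = 56.3914
β = Cov / Var(R_m) = 109.8722 / 56.3914 = 1.9484
E(R) = R_f + β × MRP = 4.77% + 1.9484 × 3.14% = 10.89%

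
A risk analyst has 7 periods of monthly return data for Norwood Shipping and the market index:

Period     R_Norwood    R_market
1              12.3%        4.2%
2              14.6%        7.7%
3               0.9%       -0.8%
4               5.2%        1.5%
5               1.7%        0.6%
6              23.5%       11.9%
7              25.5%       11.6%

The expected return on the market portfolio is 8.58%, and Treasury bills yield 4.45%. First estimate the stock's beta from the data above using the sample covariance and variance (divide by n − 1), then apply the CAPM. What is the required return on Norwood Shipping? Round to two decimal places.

Mean R_i = (12.3 + 14.6 + 0.9 + 5.2 + 1.7 + 23.5 + 25.5) / 7 = 11.9571%
Mean R_m = (4.2 + 7.7 − 0.8 + 1.5 + 0.6 + 11.9 + 11.6) / 7 = 5.2429%
Σ(R_i − R̄_i)(R_m − R̄_m) = 308.8029  ⇒  Cov = 308.8029 / 6 = 51.4672
Σ(R_m − R̄_m)² = 163.9371  ⇒  Var(R_m) = 163.9371 / 6 = 27.3229
β = Cov / Var(R_m) = 51.4672 / 27.3229 = 1.8837
MRP = 8.58% − 4.45% = 4.13%
E(R) = R_f + β × MRP = 4.45% + 1.8837 × 4.13% = 12.23%

12.23%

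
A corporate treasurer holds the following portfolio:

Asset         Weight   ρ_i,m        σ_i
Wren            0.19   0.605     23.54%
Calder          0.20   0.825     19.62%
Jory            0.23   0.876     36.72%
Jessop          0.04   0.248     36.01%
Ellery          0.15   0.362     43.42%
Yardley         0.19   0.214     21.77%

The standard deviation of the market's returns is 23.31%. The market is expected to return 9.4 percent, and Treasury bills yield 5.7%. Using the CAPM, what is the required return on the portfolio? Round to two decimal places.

β_Wren = 0.605 × 23.54% / 23.31% = 0.6110
β_Calder = 0.825 × 19.62% / 23.31% = 0.6944
β_Jory = 0.876 × 36.72% / 23.31% = 1.3800
β_Jessop = 0.248 × 36.01% / 23.31% = 0.3831
β_Ellery = 0.362 × 43.42% / 23.31% = 0.6743
β_Yardley = 0.214 × 21.77% / 23.31% = 0.1999
β_P = Σ w_i β_i = 0.19×0.6110 + 0.20×0.6944 + 0.23×1.3800 + 0.04×0.3831 + 0.15×0.6743 + 0.19×0.1999 = 0.7268
MRP = 9.4% − 5.7% = 3.70%
E(R_P) = R_f + β_P × MRP = 5.7% + 0.7268 × 3.7% = 8.39%

8.39%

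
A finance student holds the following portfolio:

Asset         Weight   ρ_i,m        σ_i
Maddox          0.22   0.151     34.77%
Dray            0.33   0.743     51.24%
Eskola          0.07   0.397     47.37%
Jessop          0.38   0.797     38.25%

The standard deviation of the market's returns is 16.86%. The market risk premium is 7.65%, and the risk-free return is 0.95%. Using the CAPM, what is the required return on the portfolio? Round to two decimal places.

13.03%

β_Maddox = 0.151 × 34.77% / 16.86% = 0.3114
β_Dray = 0.743 × 51.24% / 16.86% = 2.2581
β_Eskola = 0.397 × 47.37% / 16.86% = 1.1154
β_Jessop = 0.797 × 38.25% / 16.86% = 1.8081
β_P = Σ w_i β_i = 0.22×0.3114 + 0.33×2.2581 + 0.07×1.1154 + 0.38×1.8081 = 1.5788
E(R_P) = R_f + β_P × MRP = 0.95% + 1.5788 × 7.65% = 13.03%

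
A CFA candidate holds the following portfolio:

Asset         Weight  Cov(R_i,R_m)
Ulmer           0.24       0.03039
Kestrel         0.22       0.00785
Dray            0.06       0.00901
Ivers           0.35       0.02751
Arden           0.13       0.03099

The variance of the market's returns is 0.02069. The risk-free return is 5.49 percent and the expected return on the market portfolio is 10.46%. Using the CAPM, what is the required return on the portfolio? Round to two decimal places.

β_Ulmer = 0.03039 / 0.02069 = 1.4688
β_Kestrel = 0.00785 / 0.02069 = 0.3794
β_Dray = 0.00901 / 0.02069 = 0.4355
β_Ivers = 0.02751 / 0.02069 = 1.3296
β_Arden = 0.03099 / 0.02069 = 1.4978
β_P = Σ w_i β_i = 0.24×1.4688 + 0.22×0.3794 + 0.06×0.4355 + 0.35×1.3296 + 0.13×1.4978 = 1.1222
MRP = 10.46% − 5.49% = 4.97%
E(R_P) = R_f + β_P × MRP = 5.49% + 1.1222 × 4.97% = 11.07%

11.07%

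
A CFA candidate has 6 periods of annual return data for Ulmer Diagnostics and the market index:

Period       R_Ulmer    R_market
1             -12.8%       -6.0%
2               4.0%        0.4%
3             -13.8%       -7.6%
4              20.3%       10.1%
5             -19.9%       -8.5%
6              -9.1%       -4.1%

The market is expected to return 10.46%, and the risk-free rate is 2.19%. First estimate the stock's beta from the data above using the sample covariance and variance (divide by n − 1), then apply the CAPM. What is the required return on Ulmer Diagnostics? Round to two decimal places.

19.58%

Mean R_i = (-12.8 + 4.0 − 13.8 + 20.3 − 19.9 − 9.1) / 6 = -5.2167%
Mean R_m = (-6.0 + 0.4 − 7.6 + 10.1 − 8.5 − 4.1) / 6 = -2.6167%
Σ(R_i − R̄_i)(R_m − R̄_m) = 512.8683  ⇒  Cov = 512.8683 / 5 = 102.5737
Σ(R_m − R̄_m)² = 243.9083  ⇒  Var(R_m) = 243.9083 / 5 = 48.7817
β = Cov / Var(R_m) = 102.5737 / 48.7817 = 2.1027
MRP = 10.46% − 2.19% = 8.27%
E(R) = R_f + β × MRP = 2.19% + 2.1027 × 8.27% = 19.58%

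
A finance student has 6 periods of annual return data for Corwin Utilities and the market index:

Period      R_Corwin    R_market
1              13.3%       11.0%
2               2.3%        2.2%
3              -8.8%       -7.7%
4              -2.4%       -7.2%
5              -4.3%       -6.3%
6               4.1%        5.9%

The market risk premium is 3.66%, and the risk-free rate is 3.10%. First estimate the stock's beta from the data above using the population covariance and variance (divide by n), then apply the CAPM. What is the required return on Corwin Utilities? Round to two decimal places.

Mean R_i = (13.3 + 2.3 − 8.8 − 2.4 − 4.3 + 4.1) / 6 = 0.7000%
Mean R_m = (11.0 + 2.2 − 7.7 − 7.2 − 6.3 + 5.9) / 6 = -0.3500%
Σ(R_i − R̄_i)(R_m − R̄_m) = 289.1500  ⇒  Cov = 289.1500 / 6 = 48.1917
Σ(R_m − R̄_m)² = 310.7350  ⇒  Var(R_m) = 310.7350 / 6 = 51.7892
β = Cov / Var(R_m) = 48.1917 / 51.7892 = 0.9305
E(R) = R_f + β × MRP = 3.10% + 0.9305 × 3.66% = 6.51%

6.51%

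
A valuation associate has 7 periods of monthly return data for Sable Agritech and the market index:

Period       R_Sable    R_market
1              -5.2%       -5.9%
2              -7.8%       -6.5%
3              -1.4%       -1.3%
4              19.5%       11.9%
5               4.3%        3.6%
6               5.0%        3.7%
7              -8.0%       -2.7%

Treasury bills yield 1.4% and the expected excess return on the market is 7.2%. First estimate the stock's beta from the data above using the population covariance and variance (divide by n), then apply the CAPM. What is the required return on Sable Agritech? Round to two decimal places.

11.87%

Mean R_i = (-5.2 − 7.8 − 1.4 + 19.5 + 4.3 + 5.0 − 8.0) / 7 = 0.9143%
Mean R_m = (-5.9 − 6.5 − 1.3 + 11.9 + 3.6 + 3.7 − 2.7) / 7 = 0.4000%
Σ(R_i − R̄_i)(R_m − R̄_m) = 368.2700  ⇒  Cov = 368.2700 / 7 = 52.6100
Σ(R_m − R̄_m)² = 253.1800  ⇒  Var(R_m) = 253.1800 / 7 = 36.1686
β = Cov / Var(R_m) = 52.6100 / 36.1686 = 1.4546
E(R) = R_f + β × MRP = 1.4% + 1.4546 × 7.2% = 11.87%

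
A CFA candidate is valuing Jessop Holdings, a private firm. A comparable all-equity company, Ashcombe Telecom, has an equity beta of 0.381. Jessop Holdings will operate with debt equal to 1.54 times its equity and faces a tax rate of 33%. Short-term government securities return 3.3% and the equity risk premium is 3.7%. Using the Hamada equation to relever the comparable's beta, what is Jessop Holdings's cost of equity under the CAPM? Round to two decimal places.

β_L = β_U × [1 + (1 − t)(D/E)] = 0.381 × [1 + (1 − 0.33) × 1.54]
    = 0.381 × [1 + 0.67 × 1.54] = 0.381 × 2.0318 = 0.7741
E(R) = R_f + β_L × MRP = 3.3% + 0.7741 × 3.7% = 6.16%

6.16%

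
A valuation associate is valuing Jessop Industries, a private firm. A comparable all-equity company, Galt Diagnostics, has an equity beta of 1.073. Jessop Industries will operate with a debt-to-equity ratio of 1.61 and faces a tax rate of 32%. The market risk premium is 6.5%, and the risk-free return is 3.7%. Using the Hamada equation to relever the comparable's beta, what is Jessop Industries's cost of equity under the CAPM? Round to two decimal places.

18.31%

β_L = β_U × [1 + (1 − t)(D/E)] = 1.073 × [1 + (1 − 0.32) × 1.61]
    = 1.073 × [1 + 0.68 × 1.61] = 1.073 × 2.0948 = 2.2477
E(R) = R_f + β_L × MRP = 3.7% + 2.2477 × 6.5% = 18.31%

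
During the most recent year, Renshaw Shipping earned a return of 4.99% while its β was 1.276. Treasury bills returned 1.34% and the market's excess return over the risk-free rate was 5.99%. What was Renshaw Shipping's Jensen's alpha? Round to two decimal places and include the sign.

-3.99%

CAPM benchmark = R_f + β(R_m − R_f) = 1.34% + 1.276 × 5.99% = 8.98324%
α = actual − benchmark = 4.99% − 8.98324% = -3.99%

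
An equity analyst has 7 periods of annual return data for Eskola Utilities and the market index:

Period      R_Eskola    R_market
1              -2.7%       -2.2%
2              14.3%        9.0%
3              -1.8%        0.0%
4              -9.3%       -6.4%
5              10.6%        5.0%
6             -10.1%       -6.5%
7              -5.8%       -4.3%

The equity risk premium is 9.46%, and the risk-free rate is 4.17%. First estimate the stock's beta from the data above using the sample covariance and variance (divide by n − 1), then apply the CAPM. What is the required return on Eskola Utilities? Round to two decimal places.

19.34%

Mean R_i = (-2.7 + 14.3 − 1.8 − 9.3 + 10.6 − 10.1 − 5.8) / 7 = -0.6857%
Mean R_m = (-2.2 + 9.0 + 0.0 − 6.4 + 5.0 − 6.5 − 4.3) / 7 = -0.7714%
Σ(R_i − R̄_i)(R_m − R̄_m) = 334.0471  ⇒  Cov = 334.0471 / 6 = 55.6745
Σ(R_m − R̄_m)² = 208.3743  ⇒  Var(R_m) = 208.3743 / 6 = 34.7291
β = Cov / Var(R_m) = 55.6745 / 34.7291 = 1.6031
E(R) = R_f + β × MRP = 4.17% + 1.6031 × 9.46% = 19.34%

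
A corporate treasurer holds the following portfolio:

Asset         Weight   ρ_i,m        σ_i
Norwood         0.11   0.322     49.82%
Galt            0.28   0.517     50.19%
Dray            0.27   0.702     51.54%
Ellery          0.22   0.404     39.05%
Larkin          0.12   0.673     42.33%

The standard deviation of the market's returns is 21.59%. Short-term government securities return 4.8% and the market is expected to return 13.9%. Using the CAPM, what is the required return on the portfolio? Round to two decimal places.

15.63%

β_Norwood = 0.322 × 49.82% / 21.59% = 0.7430
β_Galt = 0.517 × 50.19% / 21.59% = 1.2019
β_Dray = 0.702 × 51.54% / 21.59% = 1.6758
β_Ellery = 0.404 × 39.05% / 21.59% = 0.7307
β_Larkin = 0.673 × 42.33% / 21.59% = 1.3195
β_P = Σ w_i β_i = 0.11×0.7430 + 0.28×1.2019 + 0.27×1.6758 + 0.22×0.7307 + 0.12×1.3195 = 1.1898
MRP = 13.9% − 4.8% = 9.10%
E(R_P) = R_f + β_P × MRP = 4.8% + 1.1898 × 9.1% = 15.63%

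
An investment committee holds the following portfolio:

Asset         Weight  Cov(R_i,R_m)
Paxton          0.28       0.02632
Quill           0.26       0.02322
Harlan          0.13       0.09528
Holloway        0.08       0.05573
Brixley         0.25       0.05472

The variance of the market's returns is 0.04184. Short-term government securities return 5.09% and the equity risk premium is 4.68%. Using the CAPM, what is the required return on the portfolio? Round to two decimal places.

β_Paxton = 0.02632 / 0.04184 = 0.6291
β_Quill = 0.02322 / 0.04184 = 0.5550
β_Harlan = 0.09528 / 0.04184 = 2.2772
β_Holloway = 0.05573 / 0.04184 = 1.3320
β_Brixley = 0.05472 / 0.04184 = 1.3078
β_P = Σ w_i β_i = 0.28×0.6291 + 0.26×0.5550 + 0.13×2.2772 + 0.08×1.3320 + 0.25×1.3078 = 1.0500
E(R_P) = R_f + β_P × MRP = 5.09% + 1.0500 × 4.68% = 10.00%

10.00%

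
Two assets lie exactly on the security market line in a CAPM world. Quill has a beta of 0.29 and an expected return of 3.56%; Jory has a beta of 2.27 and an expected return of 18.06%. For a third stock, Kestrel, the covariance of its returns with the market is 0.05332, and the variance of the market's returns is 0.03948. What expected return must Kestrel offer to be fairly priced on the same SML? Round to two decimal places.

MRP = (18.06% − 3.56%) / (2.27 − 0.29) = 7.3232%
R_f = 3.56% − 0.29 × 7.3232% = 1.4363%
β_Kestrel = Cov / Var(R_m) = 0.05332 / 0.03948 = 1.3506
E(R_Kestrel) = R_f + β × MRP = 1.4363% + 1.3506 × 7.3232% = 11.33%

11.33%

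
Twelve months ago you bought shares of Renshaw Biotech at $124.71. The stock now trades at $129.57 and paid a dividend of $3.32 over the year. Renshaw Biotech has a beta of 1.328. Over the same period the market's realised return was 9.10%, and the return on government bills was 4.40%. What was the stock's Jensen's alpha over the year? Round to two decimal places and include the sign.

Realised HPR = (P1 + D1 − P0) / P0 = (129.57 + 3.32 − 124.71) / 124.71 = 8.18 / 124.71 = 6.5592%
MRP = 9.10% − 4.40% = 4.70%
CAPM required = R_f + β·MRP = 4.40% + 1.328 × 4.70% = 10.64160%
α = realised − required = 6.5592% − 10.64160% = -4.08%

-4.08%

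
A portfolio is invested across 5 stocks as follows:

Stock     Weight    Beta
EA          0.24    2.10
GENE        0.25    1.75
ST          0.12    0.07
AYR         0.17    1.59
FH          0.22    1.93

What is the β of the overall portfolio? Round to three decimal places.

1.645

β_P = Σ w_i β_i = 0.24×2.10 + 0.25×1.75 + 0.12×0.07 + 0.17×1.59 + 0.22×1.93 = 1.6448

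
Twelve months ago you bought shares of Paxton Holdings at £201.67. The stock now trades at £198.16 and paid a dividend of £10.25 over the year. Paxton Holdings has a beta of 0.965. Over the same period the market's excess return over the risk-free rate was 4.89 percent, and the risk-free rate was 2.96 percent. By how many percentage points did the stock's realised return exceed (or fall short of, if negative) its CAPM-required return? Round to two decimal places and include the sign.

Realised HPR = (P1 + D1 − P0) / P0 = (198.16 + 10.25 − 201.67) / 201.67 = 6.74 / 201.67 = 3.3421%
CAPM required = R_f + β·MRP = 2.96% + 0.965 × 4.89% = 7.67885%
α = realised − required = 3.3421% − 7.67885% = -4.34%

-4.34%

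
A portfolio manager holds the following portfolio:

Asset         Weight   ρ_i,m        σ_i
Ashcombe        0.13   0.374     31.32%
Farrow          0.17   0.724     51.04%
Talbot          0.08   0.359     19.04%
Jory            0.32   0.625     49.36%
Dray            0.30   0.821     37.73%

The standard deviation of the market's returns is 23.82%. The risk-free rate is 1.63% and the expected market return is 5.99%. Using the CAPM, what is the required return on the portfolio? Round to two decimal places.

6.67%

β_Ashcombe = 0.374 × 31.32% / 23.82% = 0.4918
β_Farrow = 0.724 × 51.04% / 23.82% = 1.5513
β_Talbot = 0.359 × 19.04% / 23.82% = 0.2870
β_Jory = 0.625 × 49.36% / 23.82% = 1.2951
β_Dray = 0.821 × 37.73% / 23.82% = 1.3004
β_P = Σ w_i β_i = 0.13×0.4918 + 0.17×1.5513 + 0.08×0.2870 + 0.32×1.2951 + 0.30×1.3004 = 1.1552
MRP = 5.99% − 1.63% = 4.36%
E(R_P) = R_f + β_P × MRP = 1.63% + 1.1552 × 4.36% = 6.67%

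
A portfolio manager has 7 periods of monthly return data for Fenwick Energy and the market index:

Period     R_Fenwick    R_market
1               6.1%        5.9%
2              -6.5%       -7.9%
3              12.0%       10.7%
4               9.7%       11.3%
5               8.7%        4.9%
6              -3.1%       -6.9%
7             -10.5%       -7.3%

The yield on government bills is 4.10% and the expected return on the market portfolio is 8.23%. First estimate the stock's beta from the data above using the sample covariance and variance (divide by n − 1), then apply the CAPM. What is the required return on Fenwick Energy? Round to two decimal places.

8.17%

Mean R_i = (6.1 − 6.5 + 12.0 + 9.7 + 8.7 − 3.1 − 10.5) / 7 = 2.3429%
Mean R_m = (5.9 − 7.9 + 10.7 + 11.3 + 4.9 − 6.9 − 7.3) / 7 = 1.5286%
Σ(R_i − R̄_i)(R_m − R̄_m) = 440.9514  ⇒  Cov = 440.9514 / 6 = 73.4919
Σ(R_m − R̄_m)² = 447.9543  ⇒  Var(R_m) = 447.9543 / 6 = 74.6591
β = Cov / Var(R_m) = 73.4919 / 74.6591 = 0.9844
MRP = 8.23% − 4.10% = 4.13%
E(R) = R_f + β × MRP = 4.10% + 0.9844 × 4.13% = 8.17%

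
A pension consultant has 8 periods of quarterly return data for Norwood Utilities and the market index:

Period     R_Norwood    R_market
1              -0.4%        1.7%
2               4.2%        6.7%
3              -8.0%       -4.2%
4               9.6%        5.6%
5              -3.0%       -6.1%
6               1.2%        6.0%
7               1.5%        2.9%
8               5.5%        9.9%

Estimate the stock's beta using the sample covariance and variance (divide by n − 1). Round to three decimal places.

Mean R_i = (-0.4 + 4.2 − 8.0 + 9.6 − 3.0 + 1.2 + 1.5 + 5.5) / 8 = 1.3250%
Mean R_m = (1.7 + 6.7 − 4.2 + 5.6 − 6.1 + 6.0 + 2.9 + 9.9) / 8 = 2.8125%
Σ(R_i − R̄_i)(R_m − R̄_m) = 169.3075  ⇒  Cov = 169.3075 / 7 = 24.1868
Σ(R_m − R̄_m)² = 213.1288  ⇒  Var(R_m) = 213.1288 / 7 = 30.4470
β = Cov / Var(R_m) = 24.1868 / 30.4470 = 0.7944

0.794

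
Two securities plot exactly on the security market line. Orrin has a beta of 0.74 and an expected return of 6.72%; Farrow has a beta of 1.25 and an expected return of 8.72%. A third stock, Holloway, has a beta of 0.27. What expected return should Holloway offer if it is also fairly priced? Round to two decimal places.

MRP (SML slope) = (8.72% − 6.72%) / (1.25 − 0.74) = 2.00% / 0.51 = 3.9216%
R_f (intercept) = 6.72% − 0.74 × 3.9216% = 3.8180%
E(R_Holloway) = R_f + β × MRP = 3.8180% + 0.27 × 3.9216% = 4.88%

4.88%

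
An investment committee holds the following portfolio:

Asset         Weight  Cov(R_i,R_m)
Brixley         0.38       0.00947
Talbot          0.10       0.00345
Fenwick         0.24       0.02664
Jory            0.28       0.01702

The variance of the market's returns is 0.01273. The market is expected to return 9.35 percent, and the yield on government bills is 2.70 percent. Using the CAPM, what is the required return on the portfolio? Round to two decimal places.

β_Brixley = 0.00947 / 0.01273 = 0.7439
β_Talbot = 0.00345 / 0.01273 = 0.2710
β_Fenwick = 0.02664 / 0.01273 = 2.0927
β_Jory = 0.01702 / 0.01273 = 1.3370
β_P = Σ w_i β_i = 0.38×0.7439 + 0.10×0.2710 + 0.24×2.0927 + 0.28×1.3370 = 1.1864
MRP = 9.35% − 2.70% = 6.65%
E(R_P) = R_f + β_P × MRP = 2.70% + 1.1864 × 6.65% = 10.59%

10.59%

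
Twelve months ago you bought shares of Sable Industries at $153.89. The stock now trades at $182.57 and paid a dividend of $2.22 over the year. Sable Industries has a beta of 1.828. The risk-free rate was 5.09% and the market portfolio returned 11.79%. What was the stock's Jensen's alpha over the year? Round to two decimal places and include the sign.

Realised HPR = (P1 + D1 − P0) / P0 = (182.57 + 2.22 − 153.89) / 153.89 = 30.90 / 153.89 = 20.0793%
MRP = 11.79% − 5.09% = 6.70%
CAPM required = R_f + β·MRP = 5.09% + 1.828 × 6.70% = 17.33760%
α = realised − required = 20.0793% − 17.33760% = +2.74%

+2.74%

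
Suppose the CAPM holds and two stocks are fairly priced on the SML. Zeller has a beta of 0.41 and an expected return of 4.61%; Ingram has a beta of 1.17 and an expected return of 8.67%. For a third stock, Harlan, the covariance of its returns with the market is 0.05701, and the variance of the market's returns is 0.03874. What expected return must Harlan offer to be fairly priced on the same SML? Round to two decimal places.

10.28%

MRP = (8.67% − 4.61%) / (1.17 − 0.41) = 5.3421%
R_f = 4.61% − 0.41 × 5.3421% = 2.4197%
β_Harlan = Cov / Var(R_m) = 0.05701 / 0.03874 = 1.4716
E(R_Harlan) = R_f + β × MRP = 2.4197% + 1.4716 × 5.3421% = 10.28%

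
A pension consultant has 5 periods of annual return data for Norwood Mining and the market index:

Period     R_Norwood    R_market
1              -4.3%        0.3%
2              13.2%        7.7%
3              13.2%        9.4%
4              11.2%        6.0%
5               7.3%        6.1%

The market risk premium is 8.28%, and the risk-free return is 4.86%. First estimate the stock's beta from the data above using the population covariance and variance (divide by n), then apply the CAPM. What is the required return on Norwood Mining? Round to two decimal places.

21.92%

Mean R_i = (-4.3 + 13.2 + 13.2 + 11.2 + 7.3) / 5 = 8.1200%
Mean R_m = (0.3 + 7.7 + 9.4 + 6.0 + 6.1) / 5 = 5.9000%
Σ(R_i − R̄_i)(R_m − R̄_m) = 96.6200  ⇒  Cov = 96.6200 / 5 = 19.3240
Σ(R_m − R̄_m)² = 46.9000  ⇒  Var(R_m) = 46.9000 / 5 = 9.3800
β = Cov / Var(R_m) = 19.3240 / 9.3800 = 2.0601
E(R) = R_f + β × MRP = 4.86% + 2.0601 × 8.28% = 21.92%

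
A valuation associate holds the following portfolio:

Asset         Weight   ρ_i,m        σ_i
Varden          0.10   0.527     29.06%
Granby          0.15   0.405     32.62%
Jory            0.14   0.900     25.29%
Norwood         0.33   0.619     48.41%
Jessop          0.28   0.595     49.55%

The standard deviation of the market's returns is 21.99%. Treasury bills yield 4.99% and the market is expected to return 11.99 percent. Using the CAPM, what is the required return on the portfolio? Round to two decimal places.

β_Varden = 0.527 × 29.06% / 21.99% = 0.6964
β_Granby = 0.405 × 32.62% / 21.99% = 0.6008
β_Jory = 0.900 × 25.29% / 21.99% = 1.0351
β_Norwood = 0.619 × 48.41% / 21.99% = 1.3627
β_Jessop = 0.595 × 49.55% / 21.99% = 1.3407
β_P = Σ w_i β_i = 0.10×0.6964 + 0.15×0.6008 + 0.14×1.0351 + 0.33×1.3627 + 0.28×1.3407 = 1.1298
MRP = 11.99% − 4.99% = 7.00%
E(R_P) = R_f + β_P × MRP = 4.99% + 1.1298 × 7.00% = 12.90%

12.90%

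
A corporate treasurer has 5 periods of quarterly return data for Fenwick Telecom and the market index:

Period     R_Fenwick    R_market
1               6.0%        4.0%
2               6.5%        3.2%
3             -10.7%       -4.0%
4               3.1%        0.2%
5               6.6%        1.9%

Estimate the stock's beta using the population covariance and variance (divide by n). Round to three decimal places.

Mean R_i = (6.0 + 6.5 − 10.7 + 3.1 + 6.6) / 5 = 2.3000%
Mean R_m = (4.0 + 3.2 − 4.0 + 0.2 + 1.9) / 5 = 1.0600%
Σ(R_i − R̄_i)(R_m − R̄_m) = 88.5700  ⇒  Cov = 88.5700 / 5 = 17.7140
Σ(R_m − R̄_m)² = 40.2720  ⇒  Var(R_m) = 40.2720 / 5 = 8.0544
β = Cov / Var(R_m) = 17.7140 / 8.0544 = 2.1993

2.199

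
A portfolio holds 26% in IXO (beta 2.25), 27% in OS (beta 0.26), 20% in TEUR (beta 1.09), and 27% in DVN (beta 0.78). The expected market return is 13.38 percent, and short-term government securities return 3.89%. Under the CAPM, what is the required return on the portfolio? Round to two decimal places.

14.18%

β_P = Σ w_i β_i = 0.26×2.25 + 0.27×0.26 + 0.20×1.09 + 0.27×0.78 = 1.0838
MRP = 13.38% − 3.89% = 9.49%
E(R_P) = R_f + β_P × MRP = 3.89% + 1.0838 × 9.49% = 14.18%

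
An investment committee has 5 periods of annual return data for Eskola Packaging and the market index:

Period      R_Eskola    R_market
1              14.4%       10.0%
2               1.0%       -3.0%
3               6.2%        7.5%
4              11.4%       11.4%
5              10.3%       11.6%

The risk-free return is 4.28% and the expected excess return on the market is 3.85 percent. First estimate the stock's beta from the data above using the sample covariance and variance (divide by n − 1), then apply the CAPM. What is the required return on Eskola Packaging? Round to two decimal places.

Mean R_i = (14.4 + 1.0 + 6.2 + 11.4 + 10.3) / 5 = 8.6600%
Mean R_m = (10.0 − 3.0 + 7.5 + 11.4 + 11.6) / 5 = 7.5000%
Σ(R_i − R̄_i)(R_m − R̄_m) = 112.1900  ⇒  Cov = 112.1900 / 4 = 28.0475
Σ(R_m − R̄_m)² = 148.5200  ⇒  Var(R_m) = 148.5200 / 4 = 37.1300
β = Cov / Var(R_m) = 28.0475 / 37.1300 = 0.7554
E(R) = R_f + β × MRP = 4.28% + 0.7554 × 3.85% = 7.19%

7.19%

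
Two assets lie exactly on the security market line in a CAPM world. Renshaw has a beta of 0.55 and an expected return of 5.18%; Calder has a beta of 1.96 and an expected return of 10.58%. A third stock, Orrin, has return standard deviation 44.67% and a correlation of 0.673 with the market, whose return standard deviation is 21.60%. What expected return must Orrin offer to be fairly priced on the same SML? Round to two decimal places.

8.40%

MRP = (10.58% − 5.18%) / (1.96 − 0.55) = 3.8298%
R_f = 5.18% − 0.55 × 3.8298% = 3.0736%
β_Orrin = ρ·σ_i/σ_m = 0.673 × 44.67 / 21.60 = 1.3918
E(R_Orrin) = R_f + β × MRP = 3.0736% + 1.3918 × 3.8298% = 8.40%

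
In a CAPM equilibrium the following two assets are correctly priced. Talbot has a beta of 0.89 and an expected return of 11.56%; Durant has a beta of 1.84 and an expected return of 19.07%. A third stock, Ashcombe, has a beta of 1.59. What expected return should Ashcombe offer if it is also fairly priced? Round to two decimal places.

17.09%

MRP (SML slope) = (19.07% − 11.56%) / (1.84 − 0.89) = 7.51% / 0.95 = 7.9053%
R_f (intercept) = 11.56% − 0.89 × 7.9053% = 4.5243%
E(R_Ashcombe) = R_f + β × MRP = 4.5243% + 1.59 × 7.9053% = 17.09%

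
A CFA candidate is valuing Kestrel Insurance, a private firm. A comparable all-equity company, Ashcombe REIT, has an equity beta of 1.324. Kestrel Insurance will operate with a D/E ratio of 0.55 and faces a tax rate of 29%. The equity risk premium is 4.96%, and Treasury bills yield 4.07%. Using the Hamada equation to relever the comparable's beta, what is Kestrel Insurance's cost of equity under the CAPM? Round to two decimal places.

β_L = β_U × [1 + (1 − t)(D/E)] = 1.324 × [1 + (1 − 0.29) × 0.55]
    = 1.324 × [1 + 0.71 × 0.55] = 1.324 × 1.3905 = 1.8410
E(R) = R_f + β_L × MRP = 4.07% + 1.8410 × 4.96% = 13.20%

13.20%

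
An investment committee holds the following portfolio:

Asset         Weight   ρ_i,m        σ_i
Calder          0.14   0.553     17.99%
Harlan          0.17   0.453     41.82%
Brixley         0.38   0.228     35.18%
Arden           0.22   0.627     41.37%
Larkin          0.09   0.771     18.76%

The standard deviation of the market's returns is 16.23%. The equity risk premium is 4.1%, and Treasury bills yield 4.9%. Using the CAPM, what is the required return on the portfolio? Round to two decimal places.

8.61%

β_Calder = 0.553 × 17.99% / 16.23% = 0.6130
β_Harlan = 0.453 × 41.82% / 16.23% = 1.1672
β_Brixley = 0.228 × 35.18% / 16.23% = 0.4942
β_Arden = 0.627 × 41.37% / 16.23% = 1.5982
β_Larkin = 0.771 × 18.76% / 16.23% = 0.8912
β_P = Σ w_i β_i = 0.14×0.6130 + 0.17×1.1672 + 0.38×0.4942 + 0.22×1.5982 + 0.09×0.8912 = 0.9039
E(R_P) = R_f + β_P × MRP = 4.9% + 0.9039 × 4.1% = 8.61%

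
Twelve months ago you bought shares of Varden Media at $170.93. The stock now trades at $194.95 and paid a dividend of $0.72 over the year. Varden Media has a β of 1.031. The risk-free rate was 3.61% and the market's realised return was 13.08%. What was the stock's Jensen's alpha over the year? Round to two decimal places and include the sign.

Realised HPR = (P1 + D1 − P0) / P0 = (194.95 + 0.72 − 170.93) / 170.93 = 24.74 / 170.93 = 14.4738%
MRP = 13.08% − 3.61% = 9.47%
CAPM required = R_f + β·MRP = 3.61% + 1.031 × 9.47% = 13.37357%
α = realised − required = 14.4738% − 13.37357% = +1.10%

+1.10%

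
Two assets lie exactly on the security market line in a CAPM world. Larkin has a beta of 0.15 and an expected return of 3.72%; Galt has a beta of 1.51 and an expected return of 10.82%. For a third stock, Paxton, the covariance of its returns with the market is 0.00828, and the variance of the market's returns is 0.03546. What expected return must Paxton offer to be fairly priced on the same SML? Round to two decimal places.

MRP = (10.82% − 3.72%) / (1.51 − 0.15) = 5.2206%
R_f = 3.72% − 0.15 × 5.2206% = 2.9369%
β_Paxton = Cov / Var(R_m) = 0.00828 / 0.03546 = 0.2335
E(R_Paxton) = R_f + β × MRP = 2.9369% + 0.2335 × 5.2206% = 4.16%

4.16%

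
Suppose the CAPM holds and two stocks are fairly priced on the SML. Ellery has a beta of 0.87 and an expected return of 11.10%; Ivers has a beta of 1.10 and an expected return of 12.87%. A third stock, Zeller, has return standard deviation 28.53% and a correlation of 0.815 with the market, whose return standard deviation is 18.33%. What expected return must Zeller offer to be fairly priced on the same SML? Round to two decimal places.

MRP = (12.87% − 11.10%) / (1.10 − 0.87) = 7.6957%
R_f = 11.10% − 0.87 × 7.6957% = 4.4047%
β_Zeller = ρ·σ_i/σ_m = 0.815 × 28.53 / 18.33 = 1.2685
E(R_Zeller) = R_f + β × MRP = 4.4047% + 1.2685 × 7.6957% = 14.17%

14.17%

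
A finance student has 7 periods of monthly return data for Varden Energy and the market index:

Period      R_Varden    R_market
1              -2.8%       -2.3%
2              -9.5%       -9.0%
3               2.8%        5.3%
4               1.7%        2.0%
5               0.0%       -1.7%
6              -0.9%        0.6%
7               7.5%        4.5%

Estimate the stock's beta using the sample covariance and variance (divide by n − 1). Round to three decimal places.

Mean R_i = (-2.8 − 9.5 + 2.8 + 1.7 + 0.0 − 0.9 + 7.5) / 7 = -0.1714%
Mean R_m = (-2.3 − 9.0 + 5.3 + 2.0 − 1.7 + 0.6 + 4.5) / 7 = -0.0857%
Σ(R_i − R̄_i)(R_m − R̄_m) = 143.2871  ⇒  Cov = 143.2871 / 6 = 23.8812
Σ(R_m − R̄_m)² = 141.8286  ⇒  Var(R_m) = 141.8286 / 6 = 23.6381
β = Cov / Var(R_m) = 23.8812 / 23.6381 = 1.0103

1.010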